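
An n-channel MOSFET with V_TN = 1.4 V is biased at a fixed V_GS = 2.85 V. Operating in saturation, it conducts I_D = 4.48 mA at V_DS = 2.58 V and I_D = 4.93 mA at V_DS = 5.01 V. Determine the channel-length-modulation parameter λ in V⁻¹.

With V_GS fixed, I_D ∝ (1 + λ V_DS) in saturation, so I_D2/I_D1 = (1 + λ V_DS2)/(1 + λ V_DS1).
4.93/4.48 = 1.1 = (1 + 5.01 λ)/(1 + 2.58 λ).
Solving: λ (I_D1 V_DS2 − I_D2 V_DS1) = I_D2 − I_D1, so λ = (4.93 − 4.48) / (4.48 × 5.01 − 4.93 × 2.58) = 0.45 / 9.73 = 0.0463 V⁻¹.

λ = 0.0463 V⁻¹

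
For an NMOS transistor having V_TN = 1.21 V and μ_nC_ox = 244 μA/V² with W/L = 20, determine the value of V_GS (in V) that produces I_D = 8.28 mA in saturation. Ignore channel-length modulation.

V_GS = 3.05 V

k_n = μ_nC_ox · (W/L) = 4.88 mA/V².
In saturation I_D = ½ k_n (V_GS − V_TN)², so V_GS − V_TN = √(2 I_D / k_n) = √(2 × 8.28 / 4.88) = 1.84 V.
V_GS = 1.21 + 1.84 = 3.05 V.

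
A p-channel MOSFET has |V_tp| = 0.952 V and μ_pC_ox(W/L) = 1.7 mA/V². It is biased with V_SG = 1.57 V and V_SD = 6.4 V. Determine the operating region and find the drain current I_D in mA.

V_ov = V_SG − |V_tp| = 1.57 − 0.952 = 0.618 V.
Since V_SD = 6.4 V ≥ V_ov = 0.618 V, the device is in saturation.
I_D = ½ k_p V_ov² = 0.5 × 1.7 × 0.618² = 0.325 mA.

Saturation; I_D = 0.325 mA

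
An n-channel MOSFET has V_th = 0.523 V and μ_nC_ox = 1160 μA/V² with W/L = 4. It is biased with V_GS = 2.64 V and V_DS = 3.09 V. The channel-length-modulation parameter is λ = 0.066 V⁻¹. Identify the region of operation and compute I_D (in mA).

Saturation; I_D = 12.5 mA

k_n = μ_nC_ox · (W/L) = 4.64 mA/V².
V_ov = V_GS − V_th = 2.64 − 0.523 = 2.12 V.
Since V_DS = 3.09 V ≥ V_ov = 2.12 V, the device is in saturation.
I_D = ½ k_n V_ov² (1 + λ V_DS) = 0.5 × 4.64 × 2.12² × (1 + 0.066 × 3.09) = 12.5 mA.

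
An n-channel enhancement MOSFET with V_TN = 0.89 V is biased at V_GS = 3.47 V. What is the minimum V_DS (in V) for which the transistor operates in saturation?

V_DS,sat = 2.58 V

The boundary between triode and saturation is V_DS = V_GS − V_TN = V_ov.
V_ov = 3.47 − 0.89 = 2.58 V.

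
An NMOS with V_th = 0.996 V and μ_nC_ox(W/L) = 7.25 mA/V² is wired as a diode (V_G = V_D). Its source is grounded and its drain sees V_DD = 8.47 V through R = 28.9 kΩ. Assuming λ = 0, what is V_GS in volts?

V_GS = 1.26 V

With gate tied to drain, V_GS = V_DS ≥ V_GS − V_th, so the device is in saturation.
KCL at the drain: ½ k_n (V_GS − V_th)² = (V_DD − V_GS)/R.
Let x = V_GS − 0.996. Then 105 x² + x − 7.474 = 0, giving x = 0.262 V (positive root), so V_GS = 1.26 V.
I_D = (V_DD − V_GS)/R = (8.47 − 1.26) / 28.9 = 0.25 mA.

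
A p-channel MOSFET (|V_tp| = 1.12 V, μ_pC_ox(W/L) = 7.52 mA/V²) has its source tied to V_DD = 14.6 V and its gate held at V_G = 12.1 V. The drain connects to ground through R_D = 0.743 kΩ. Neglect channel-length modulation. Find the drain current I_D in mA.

V_SG = V_DD − V_G = 14.6 − 12.1 = 2.5 V, so V_ov = 2.5 − 1.12 = 1.38 V.
Assume saturation: I_D = ½ k_p V_ov² = 0.5 × 7.52 × 1.38² = 7.16 mA, giving V_SD = V_DD − I_D R_D = 14.6 − 7.16 × 0.743 = 9.28 V.
V_SD = 9.28 V ≥ V_ov = 1.38 V, confirming saturation.

I_D = 7.16 mA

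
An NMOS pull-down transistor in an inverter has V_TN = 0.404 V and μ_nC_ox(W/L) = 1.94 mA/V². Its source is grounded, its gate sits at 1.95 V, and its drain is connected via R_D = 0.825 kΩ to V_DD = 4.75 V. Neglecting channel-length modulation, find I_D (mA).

I_D = 2.32 mA

V_GS = V_G = 1.95 V, so V_ov = 1.95 − 0.404 = 1.55 V.
Assume saturation: I_D = ½ k_n V_ov² = 0.5 × 1.94 × 1.55² = 2.32 mA, giving V_DS = V_DD − I_D R_D = 4.75 − 2.32 × 0.825 = 2.84 V.
V_DS = 2.84 V ≥ V_ov = 1.55 V, confirming saturation.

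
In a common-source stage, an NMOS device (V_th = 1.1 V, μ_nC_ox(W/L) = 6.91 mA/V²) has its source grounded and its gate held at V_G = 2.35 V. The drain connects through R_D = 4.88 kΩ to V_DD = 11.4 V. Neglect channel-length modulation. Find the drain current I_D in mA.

I_D = 2.27 mA

V_GS = V_G = 2.35 V, so V_ov = 2.35 − 1.1 = 1.25 V.
Assume saturation: I_D = ½ k_n V_ov² = 0.5 × 6.91 × 1.25² = 5.4 mA, giving V_DS = V_DD − I_D R_D = 11.4 − 5.4 × 4.88 = -14.9 V.
But -14.9 V < V_ov = 1.25 V, so the device is actually in triode.
In triode I_D = k_n[V_ov V_DS − ½ V_DS²] and I_D = (V_DD − V_DS)/R_D. Equating: 16.9 V_DS² − 43.15 V_DS + 11.4 = 0, giving V_DS = 0.299 V (the root below V_ov).
I_D = (11.4 − 0.299) / 4.88 = 2.27 mA.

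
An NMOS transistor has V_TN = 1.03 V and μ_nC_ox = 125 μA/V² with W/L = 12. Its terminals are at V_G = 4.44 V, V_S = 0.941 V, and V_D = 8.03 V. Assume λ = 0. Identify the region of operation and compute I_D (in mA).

V_GS = V_G − V_S = 4.44 − 0.941 = 3.5 V; V_DS = V_D − V_S = 8.03 − 0.941 = 7.09 V.
k_n = μ_nC_ox · (W/L) = 1.5 mA/V².
V_ov = V_GS − V_TN = 3.5 − 1.03 = 2.47 V.
Since V_DS = 7.09 V ≥ V_ov = 2.47 V, the device is in saturation.
I_D = ½ k_n V_ov² = 0.5 × 1.5 × 2.47² = 4.57 mA.

Saturation; I_D = 4.57 mA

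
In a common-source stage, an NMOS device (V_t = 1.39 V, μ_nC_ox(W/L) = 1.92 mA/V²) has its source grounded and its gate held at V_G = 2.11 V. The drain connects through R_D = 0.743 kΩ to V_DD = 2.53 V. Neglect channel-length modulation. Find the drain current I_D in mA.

I_D = 0.498 mA

V_GS = V_G = 2.11 V, so V_ov = 2.11 − 1.39 = 0.72 V.
Assume saturation: I_D = ½ k_n V_ov² = 0.5 × 1.92 × 0.72² = 0.498 mA, giving V_DS = V_DD − I_D R_D = 2.53 − 0.498 × 0.743 = 2.16 V.
V_DS = 2.16 V ≥ V_ov = 0.72 V, confirming saturation.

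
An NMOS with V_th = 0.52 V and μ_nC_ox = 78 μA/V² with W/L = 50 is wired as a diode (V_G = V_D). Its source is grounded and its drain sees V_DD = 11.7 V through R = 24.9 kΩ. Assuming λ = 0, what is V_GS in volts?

V_GS = 0.990 V

With gate tied to drain, V_GS = V_DS ≥ V_GS − V_th, so the device is in saturation.
k_n = μ_nC_ox · (W/L) = 3.9 mA/V².
KCL at the drain: ½ k_n (V_GS − V_th)² = (V_DD − V_GS)/R.
Let x = V_GS − 0.52. Then 48.6 x² + x − 11.18 = 0, giving x = 0.47 V (positive root), so V_GS = 0.99 V.
I_D = (V_DD − V_GS)/R = (11.7 − 0.99) / 24.9 = 0.43 mA.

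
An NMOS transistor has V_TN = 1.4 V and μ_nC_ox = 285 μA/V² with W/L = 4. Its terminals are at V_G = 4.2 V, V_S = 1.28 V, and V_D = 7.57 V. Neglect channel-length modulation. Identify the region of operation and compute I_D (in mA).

V_GS = V_G − V_S = 4.2 − 1.28 = 2.92 V; V_DS = V_D − V_S = 7.57 − 1.28 = 6.29 V.
k_n = μ_nC_ox · (W/L) = 1.14 mA/V².
V_ov = V_GS − V_TN = 2.92 − 1.4 = 1.52 V.
Since V_DS = 6.29 V ≥ V_ov = 1.52 V, the device is in saturation.
I_D = ½ k_n V_ov² = 0.5 × 1.14 × 1.52² = 1.32 mA.

Saturation; I_D = 1.32 mA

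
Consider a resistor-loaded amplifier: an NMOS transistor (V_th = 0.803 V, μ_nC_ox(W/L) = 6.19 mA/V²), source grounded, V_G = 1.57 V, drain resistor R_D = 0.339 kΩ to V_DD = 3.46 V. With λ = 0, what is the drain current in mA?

I_D = 1.82 mA

V_GS = V_G = 1.57 V, so V_ov = 1.57 − 0.803 = 0.767 V.
Assume saturation: I_D = ½ k_n V_ov² = 0.5 × 6.19 × 0.767² = 1.82 mA, giving V_DS = V_DD − I_D R_D = 3.46 − 1.82 × 0.339 = 2.84 V.
V_DS = 2.84 V ≥ V_ov = 0.767 V, confirming saturation.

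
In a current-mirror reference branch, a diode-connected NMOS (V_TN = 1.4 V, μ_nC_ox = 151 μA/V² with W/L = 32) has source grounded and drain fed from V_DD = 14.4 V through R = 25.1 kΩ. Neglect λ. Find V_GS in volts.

V_GS = 1.85 V

With gate tied to drain, V_GS = V_DS ≥ V_GS − V_TN, so the device is in saturation.
k_n = μ_nC_ox · (W/L) = 4.832 mA/V².
KCL at the drain: ½ k_n (V_GS − V_TN)² = (V_DD − V_GS)/R.
Let x = V_GS − 1.4. Then 60.6 x² + x − 13 = 0, giving x = 0.455 V (positive root), so V_GS = 1.85 V.
I_D = (V_DD − V_GS)/R = (14.4 − 1.85) / 25.1 = 0.5 mA.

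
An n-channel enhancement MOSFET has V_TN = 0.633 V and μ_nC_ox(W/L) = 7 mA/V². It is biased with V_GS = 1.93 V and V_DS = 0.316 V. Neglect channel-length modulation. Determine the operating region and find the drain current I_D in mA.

Triode; I_D = 2.52 mA

V_ov = V_GS − V_TN = 1.93 − 0.633 = 1.3 V.
Since V_DS = 0.316 V < V_ov = 1.3 V, the device is in the triode region.
I_D = k_n [V_ov · V_DS − ½ V_DS²] = 7 × [1.3 × 0.316 − 0.5 × 0.316²] = 2.52 mA.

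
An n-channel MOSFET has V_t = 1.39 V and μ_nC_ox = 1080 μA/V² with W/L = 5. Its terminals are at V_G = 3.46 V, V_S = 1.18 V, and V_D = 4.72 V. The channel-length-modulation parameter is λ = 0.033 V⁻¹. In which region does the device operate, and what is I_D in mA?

V_GS = V_G − V_S = 3.46 − 1.18 = 2.28 V; V_DS = V_D − V_S = 4.72 − 1.18 = 3.54 V.
k_n = μ_nC_ox · (W/L) = 5.4 mA/V².
V_ov = V_GS − V_t = 2.28 − 1.39 = 0.89 V.
Since V_DS = 3.54 V ≥ V_ov = 0.89 V, the device is in saturation.
I_D = ½ k_n V_ov² (1 + λ V_DS) = 0.5 × 5.4 × 0.89² × (1 + 0.033 × 3.54) = 2.39 mA.

Saturation; I_D = 2.39 mA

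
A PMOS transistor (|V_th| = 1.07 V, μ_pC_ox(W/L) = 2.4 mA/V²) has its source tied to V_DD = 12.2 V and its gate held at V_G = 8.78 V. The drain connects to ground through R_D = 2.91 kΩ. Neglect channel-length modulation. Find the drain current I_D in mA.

V_SG = V_DD − V_G = 12.2 − 8.78 = 3.42 V, so V_ov = 3.42 − 1.07 = 2.35 V.
Assume saturation: I_D = ½ k_p V_ov² = 0.5 × 2.4 × 2.35² = 6.63 mA, giving V_SD = V_DD − I_D R_D = 12.2 − 6.63 × 2.91 = -7.08 V.
But -7.08 V < V_ov = 2.35 V, so the device is actually in triode.
In triode I_D = k_p[V_ov V_SD − ½ V_SD²] and I_D = (V_DD − V_SD)/R_D. Equating: 3.49 V_SD² − 17.41 V_SD + 12.2 = 0, giving V_SD = 0.843 V (the root below V_ov).
I_D = (12.2 − 0.843) / 2.91 = 3.9 mA.

I_D = 3.90 mA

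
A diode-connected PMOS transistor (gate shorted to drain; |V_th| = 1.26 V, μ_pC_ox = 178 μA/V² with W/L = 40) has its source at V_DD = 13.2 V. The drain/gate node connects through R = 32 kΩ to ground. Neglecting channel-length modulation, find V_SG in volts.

V_SG = 1.58 V

With gate tied to drain, V_SG = V_SD ≥ V_SG − |V_th|, so the device is in saturation.
k_p = μ_pC_ox · (W/L) = 7.12 mA/V².
KCL at the drain: ½ k_p (V_SG − |V_th|)² = (V_DD − V_SG)/R.
Let x = V_SG − 1.26. Then 114 x² + x − 11.94 = 0, giving x = 0.319 V (positive root), so V_SG = 1.58 V.
I_D = (V_DD − V_SG)/R = (13.2 − 1.58) / 32 = 0.363 mA.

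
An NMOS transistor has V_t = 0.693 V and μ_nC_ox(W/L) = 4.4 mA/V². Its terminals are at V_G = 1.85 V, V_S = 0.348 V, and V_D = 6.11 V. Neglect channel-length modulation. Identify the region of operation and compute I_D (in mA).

Saturation; I_D = 1.44 mA

V_GS = V_G − V_S = 1.85 − 0.348 = 1.5 V; V_DS = V_D − V_S = 6.11 − 0.348 = 5.76 V.
V_ov = V_GS − V_t = 1.5 − 0.693 = 0.809 V.
Since V_DS = 5.76 V ≥ V_ov = 0.809 V, the device is in saturation.
I_D = ½ k_n V_ov² = 0.5 × 4.4 × 0.809² = 1.44 mA.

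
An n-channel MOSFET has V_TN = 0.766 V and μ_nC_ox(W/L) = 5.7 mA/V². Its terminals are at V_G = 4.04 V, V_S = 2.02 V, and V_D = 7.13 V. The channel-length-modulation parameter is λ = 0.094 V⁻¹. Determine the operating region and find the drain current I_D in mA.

Saturation; I_D = 6.63 mA

V_GS = V_G − V_S = 4.04 − 2.02 = 2.02 V; V_DS = V_D − V_S = 7.13 − 2.02 = 5.11 V.
V_ov = V_GS − V_TN = 2.02 − 0.766 = 1.25 V.
Since V_DS = 5.11 V ≥ V_ov = 1.25 V, the device is in saturation.
I_D = ½ k_n V_ov² (1 + λ V_DS) = 0.5 × 5.7 × 1.25² × (1 + 0.094 × 5.11) = 6.63 mA.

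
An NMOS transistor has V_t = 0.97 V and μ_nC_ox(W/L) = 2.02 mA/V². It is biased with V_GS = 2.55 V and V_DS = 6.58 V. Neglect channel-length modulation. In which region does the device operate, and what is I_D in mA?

Saturation; I_D = 2.52 mA

V_ov = V_GS − V_t = 2.55 − 0.97 = 1.58 V.
Since V_DS = 6.58 V ≥ V_ov = 1.58 V, the device is in saturation.
I_D = ½ k_n V_ov² = 0.5 × 2.02 × 1.58² = 2.52 mA.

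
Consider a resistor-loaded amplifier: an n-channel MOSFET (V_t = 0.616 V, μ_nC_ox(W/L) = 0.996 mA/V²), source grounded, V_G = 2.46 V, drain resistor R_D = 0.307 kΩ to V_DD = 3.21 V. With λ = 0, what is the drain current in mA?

I_D = 1.69 mA

V_GS = V_G = 2.46 V, so V_ov = 2.46 − 0.616 = 1.84 V.
Assume saturation: I_D = ½ k_n V_ov² = 0.5 × 0.996 × 1.84² = 1.69 mA, giving V_DS = V_DD − I_D R_D = 3.21 − 1.69 × 0.307 = 2.69 V.
V_DS = 2.69 V ≥ V_ov = 1.84 V, confirming saturation.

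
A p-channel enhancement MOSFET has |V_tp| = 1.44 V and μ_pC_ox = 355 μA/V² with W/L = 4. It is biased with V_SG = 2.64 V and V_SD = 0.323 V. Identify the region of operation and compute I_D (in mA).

k_p = μ_pC_ox · (W/L) = 1.42 mA/V².
V_ov = V_SG − |V_tp| = 2.64 − 1.44 = 1.2 V.
Since V_SD = 0.323 V < V_ov = 1.2 V, the device is in the triode region.
I_D = k_p [V_ov · V_SD − ½ V_SD²] = 1.42 × [1.2 × 0.323 − 0.5 × 0.323²] = 0.476 mA.

Triode; I_D = 0.476 mA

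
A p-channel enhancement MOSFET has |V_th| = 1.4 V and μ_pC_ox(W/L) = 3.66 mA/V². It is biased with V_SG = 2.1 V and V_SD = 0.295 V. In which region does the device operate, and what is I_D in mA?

Triode; I_D = 0.597 mA

V_ov = V_SG − |V_th| = 2.1 − 1.4 = 0.7 V.
Since V_SD = 0.295 V < V_ov = 0.7 V, the device is in the triode region.
I_D = k_p [V_ov · V_SD − ½ V_SD²] = 3.66 × [0.7 × 0.295 − 0.5 × 0.295²] = 0.597 mA.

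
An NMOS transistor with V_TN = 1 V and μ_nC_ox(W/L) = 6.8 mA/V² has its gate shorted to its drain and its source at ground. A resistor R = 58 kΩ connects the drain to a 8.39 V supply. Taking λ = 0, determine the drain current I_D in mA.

With gate tied to drain, V_GS = V_DS ≥ V_GS − V_TN, so the device is in saturation.
KCL at the drain: ½ k_n (V_GS − V_TN)² = (V_DD − V_GS)/R.
Let x = V_GS − 1. Then 197 x² + x − 7.39 = 0, giving x = 0.191 V (positive root), so V_GS = 1.19 V.
I_D = (V_DD − V_GS)/R = (8.39 − 1.19) / 58 = 0.124 mA.

I_D = 0.124 mA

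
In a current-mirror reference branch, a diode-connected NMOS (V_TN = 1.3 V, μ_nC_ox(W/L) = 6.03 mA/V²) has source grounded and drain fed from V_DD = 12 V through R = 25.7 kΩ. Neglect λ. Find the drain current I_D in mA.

With gate tied to drain, V_GS = V_DS ≥ V_GS − V_TN, so the device is in saturation.
KCL at the drain: ½ k_n (V_GS − V_TN)² = (V_DD − V_GS)/R.
Let x = V_GS − 1.3. Then 77.5 x² + x − 10.7 = 0, giving x = 0.365 V (positive root), so V_GS = 1.67 V.
I_D = (V_DD − V_GS)/R = (12 − 1.67) / 25.7 = 0.402 mA.

I_D = 0.402 mA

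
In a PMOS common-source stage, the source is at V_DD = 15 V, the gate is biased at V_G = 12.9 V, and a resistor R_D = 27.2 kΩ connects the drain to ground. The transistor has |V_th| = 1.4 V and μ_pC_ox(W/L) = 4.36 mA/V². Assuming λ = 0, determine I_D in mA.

V_SG = V_DD − V_G = 15 − 12.9 = 2.1 V, so V_ov = 2.1 − 1.4 = 0.7 V.
Assume saturation: I_D = ½ k_p V_ov² = 0.5 × 4.36 × 0.7² = 1.07 mA, giving V_SD = V_DD − I_D R_D = 15 − 1.07 × 27.2 = -14.1 V.
But -14.1 V < V_ov = 0.7 V, so the device is actually in triode.
In triode I_D = k_p[V_ov V_SD − ½ V_SD²] and I_D = (V_DD − V_SD)/R_D. Equating: 59.3 V_SD² − 84.01 V_SD + 15 = 0, giving V_SD = 0.21 V (the root below V_ov).
I_D = (15 − 0.21) / 27.2 = 0.544 mA.

I_D = 0.544 mA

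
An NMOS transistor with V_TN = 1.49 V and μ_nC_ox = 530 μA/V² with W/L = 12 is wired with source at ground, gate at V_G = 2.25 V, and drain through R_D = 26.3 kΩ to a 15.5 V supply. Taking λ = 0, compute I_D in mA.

I_D = 0.584 mA

V_GS = V_G = 2.25 V, so V_ov = 2.25 − 1.49 = 0.76 V.
k_n = μ_nC_ox · (W/L) = 6.36 mA/V².
Assume saturation: I_D = ½ k_n V_ov² = 0.5 × 6.36 × 0.76² = 1.84 mA, giving V_DS = V_DD − I_D R_D = 15.5 − 1.84 × 26.3 = -32.8 V.
But -32.8 V < V_ov = 0.76 V, so the device is actually in triode.
In triode I_D = k_n[V_ov V_DS − ½ V_DS²] and I_D = (V_DD − V_DS)/R_D. Equating: 83.6 V_DS² − 128.1 V_DS + 15.5 = 0, giving V_DS = 0.132 V (the root below V_ov).
I_D = (15.5 − 0.132) / 26.3 = 0.584 mA.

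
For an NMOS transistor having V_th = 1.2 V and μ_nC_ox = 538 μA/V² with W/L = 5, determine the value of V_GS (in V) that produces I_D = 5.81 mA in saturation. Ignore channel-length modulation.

k_n = μ_nC_ox · (W/L) = 2.69 mA/V².
In saturation I_D = ½ k_n (V_GS − V_th)², so V_GS − V_th = √(2 I_D / k_n) = √(2 × 5.81 / 2.69) = 2.08 V.
V_GS = 1.2 + 2.08 = 3.28 V.

V_GS = 3.28 V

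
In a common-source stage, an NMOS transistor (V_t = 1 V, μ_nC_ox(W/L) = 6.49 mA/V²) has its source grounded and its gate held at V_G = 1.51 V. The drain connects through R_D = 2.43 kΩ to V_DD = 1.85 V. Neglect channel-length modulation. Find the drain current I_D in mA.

V_GS = V_G = 1.51 V, so V_ov = 1.51 − 1 = 0.51 V.
Assume saturation: I_D = ½ k_n V_ov² = 0.5 × 6.49 × 0.51² = 0.844 mA, giving V_DS = V_DD − I_D R_D = 1.85 − 0.844 × 2.43 = -0.201 V.
But -0.201 V < V_ov = 0.51 V, so the device is actually in triode.
In triode I_D = k_n[V_ov V_DS − ½ V_DS²] and I_D = (V_DD − V_DS)/R_D. Equating: 7.89 V_DS² − 9.043 V_DS + 1.85 = 0, giving V_DS = 0.267 V (the root below V_ov).
I_D = (1.85 − 0.267) / 2.43 = 0.652 mA.

I_D = 0.652 mA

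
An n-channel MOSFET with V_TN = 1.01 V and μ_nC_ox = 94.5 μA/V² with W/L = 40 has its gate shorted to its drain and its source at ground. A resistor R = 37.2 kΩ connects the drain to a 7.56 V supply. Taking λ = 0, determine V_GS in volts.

V_GS = 1.31 V

With gate tied to drain, V_GS = V_DS ≥ V_GS − V_TN, so the device is in saturation.
k_n = μ_nC_ox · (W/L) = 3.78 mA/V².
KCL at the drain: ½ k_n (V_GS − V_TN)² = (V_DD − V_GS)/R.
Let x = V_GS − 1.01. Then 70.3 x² + x − 6.55 = 0, giving x = 0.298 V (positive root), so V_GS = 1.31 V.
I_D = (V_DD − V_GS)/R = (7.56 − 1.31) / 37.2 = 0.168 mA.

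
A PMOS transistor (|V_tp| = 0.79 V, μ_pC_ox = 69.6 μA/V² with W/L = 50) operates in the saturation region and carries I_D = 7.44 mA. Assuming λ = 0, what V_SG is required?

V_SG = 2.86 V

k_p = μ_pC_ox · (W/L) = 3.48 mA/V².
In saturation I_D = ½ k_p (V_SG − |V_tp|)², so V_SG − |V_tp| = √(2 I_D / k_p) = √(2 × 7.44 / 3.48) = 2.07 V.
V_SG = 0.79 + 2.07 = 2.86 V.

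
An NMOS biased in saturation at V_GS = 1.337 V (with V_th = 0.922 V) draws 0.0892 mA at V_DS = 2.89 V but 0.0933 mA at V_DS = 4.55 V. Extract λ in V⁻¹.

λ = 0.0301 V⁻¹

With V_GS fixed, I_D ∝ (1 + λ V_DS) in saturation, so I_D2/I_D1 = (1 + λ V_DS2)/(1 + λ V_DS1).
0.0933/0.0892 = 1.046 = (1 + 4.55 λ)/(1 + 2.89 λ).
Solving: λ (I_D1 V_DS2 − I_D2 V_DS1) = I_D2 − I_D1, so λ = (0.0933 − 0.0892) / (0.0892 × 4.55 − 0.0933 × 2.89) = 0.0041 / 0.136 = 0.0301 V⁻¹.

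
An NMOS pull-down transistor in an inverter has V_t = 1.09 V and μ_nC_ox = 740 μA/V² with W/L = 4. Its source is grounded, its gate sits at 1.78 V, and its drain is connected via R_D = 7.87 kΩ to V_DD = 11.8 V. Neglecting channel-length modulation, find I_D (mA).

V_GS = V_G = 1.78 V, so V_ov = 1.78 − 1.09 = 0.69 V.
k_n = μ_nC_ox · (W/L) = 2.96 mA/V².
Assume saturation: I_D = ½ k_n V_ov² = 0.5 × 2.96 × 0.69² = 0.705 mA, giving V_DS = V_DD − I_D R_D = 11.8 − 0.705 × 7.87 = 6.25 V.
V_DS = 6.25 V ≥ V_ov = 0.69 V, confirming saturation.

I_D = 0.705 mA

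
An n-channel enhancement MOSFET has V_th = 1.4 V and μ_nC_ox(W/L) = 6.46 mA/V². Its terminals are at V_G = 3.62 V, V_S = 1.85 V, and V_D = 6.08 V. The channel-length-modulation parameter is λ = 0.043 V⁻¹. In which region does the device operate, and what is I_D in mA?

V_GS = V_G − V_S = 3.62 − 1.85 = 1.77 V; V_DS = V_D − V_S = 6.08 − 1.85 = 4.23 V.
V_ov = V_GS − V_th = 1.77 − 1.4 = 0.37 V.
Since V_DS = 4.23 V ≥ V_ov = 0.37 V, the device is in saturation.
I_D = ½ k_n V_ov² (1 + λ V_DS) = 0.5 × 6.46 × 0.37² × (1 + 0.043 × 4.23) = 0.523 mA.

Saturation; I_D = 0.523 mA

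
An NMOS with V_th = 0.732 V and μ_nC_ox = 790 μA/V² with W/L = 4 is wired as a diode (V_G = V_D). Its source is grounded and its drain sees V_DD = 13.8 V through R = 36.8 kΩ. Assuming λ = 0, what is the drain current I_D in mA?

With gate tied to drain, V_GS = V_DS ≥ V_GS − V_th, so the device is in saturation.
k_n = μ_nC_ox · (W/L) = 3.16 mA/V².
KCL at the drain: ½ k_n (V_GS − V_th)² = (V_DD − V_GS)/R.
Let x = V_GS − 0.732. Then 58.1 x² + x − 13.07 = 0, giving x = 0.466 V (positive root), so V_GS = 1.2 V.
I_D = (V_DD − V_GS)/R = (13.8 − 1.2) / 36.8 = 0.342 mA.

I_D = 0.342 mA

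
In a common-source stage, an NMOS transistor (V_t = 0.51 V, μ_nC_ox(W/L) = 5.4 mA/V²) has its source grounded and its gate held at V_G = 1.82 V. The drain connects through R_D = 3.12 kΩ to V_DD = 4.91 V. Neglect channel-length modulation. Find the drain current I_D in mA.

I_D = 1.50 mA

V_GS = V_G = 1.82 V, so V_ov = 1.82 − 0.51 = 1.31 V.
Assume saturation: I_D = ½ k_n V_ov² = 0.5 × 5.4 × 1.31² = 4.63 mA, giving V_DS = V_DD − I_D R_D = 4.91 − 4.63 × 3.12 = -9.55 V.
But -9.55 V < V_ov = 1.31 V, so the device is actually in triode.
In triode I_D = k_n[V_ov V_DS − ½ V_DS²] and I_D = (V_DD − V_DS)/R_D. Equating: 8.42 V_DS² − 23.07 V_DS + 4.91 = 0, giving V_DS = 0.233 V (the root below V_ov).
I_D = (4.91 − 0.233) / 3.12 = 1.5 mA.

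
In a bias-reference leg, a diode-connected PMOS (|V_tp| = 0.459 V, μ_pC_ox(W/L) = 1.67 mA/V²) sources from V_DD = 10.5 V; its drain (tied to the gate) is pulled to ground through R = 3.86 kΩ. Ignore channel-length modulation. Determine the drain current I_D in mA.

I_D = 2.18 mA

With gate tied to drain, V_SG = V_SD ≥ V_SG − |V_tp|, so the device is in saturation.
KCL at the drain: ½ k_p (V_SG − |V_tp|)² = (V_DD − V_SG)/R.
Let x = V_SG − 0.459. Then 3.22 x² + x − 10.04 = 0, giving x = 1.62 V (positive root), so V_SG = 2.08 V.
I_D = (V_DD − V_SG)/R = (10.5 − 2.08) / 3.86 = 2.18 mA.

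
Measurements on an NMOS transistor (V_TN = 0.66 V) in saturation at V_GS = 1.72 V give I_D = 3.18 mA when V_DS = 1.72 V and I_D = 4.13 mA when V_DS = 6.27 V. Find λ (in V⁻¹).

With V_GS fixed, I_D ∝ (1 + λ V_DS) in saturation, so I_D2/I_D1 = (1 + λ V_DS2)/(1 + λ V_DS1).
4.13/3.18 = 1.299 = (1 + 6.27 λ)/(1 + 1.72 λ).
Solving: λ (I_D1 V_DS2 − I_D2 V_DS1) = I_D2 − I_D1, so λ = (4.13 − 3.18) / (3.18 × 6.27 − 4.13 × 1.72) = 0.95 / 12.8 = 0.074 V⁻¹.

λ = 0.0740 V⁻¹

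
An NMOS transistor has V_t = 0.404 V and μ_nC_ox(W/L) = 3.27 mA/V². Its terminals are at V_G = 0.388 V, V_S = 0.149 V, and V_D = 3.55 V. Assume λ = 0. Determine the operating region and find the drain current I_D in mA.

Cutoff; I_D = 0 mA

V_GS = V_G − V_S = 0.388 − 0.149 = 0.239 V; V_DS = V_D − V_S = 3.55 − 0.149 = 3.4 V.
V_GS = 0.239 V < V_t = 0.404 V, so the transistor is in cutoff.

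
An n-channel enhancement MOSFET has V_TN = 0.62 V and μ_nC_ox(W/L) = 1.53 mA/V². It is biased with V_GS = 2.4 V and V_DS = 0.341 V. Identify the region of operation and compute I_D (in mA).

Triode; I_D = 0.840 mA

V_ov = V_GS − V_TN = 2.4 − 0.62 = 1.78 V.
Since V_DS = 0.341 V < V_ov = 1.78 V, the device is in the triode region.
I_D = k_n [V_ov · V_DS − ½ V_DS²] = 1.53 × [1.78 × 0.341 − 0.5 × 0.341²] = 0.84 mA.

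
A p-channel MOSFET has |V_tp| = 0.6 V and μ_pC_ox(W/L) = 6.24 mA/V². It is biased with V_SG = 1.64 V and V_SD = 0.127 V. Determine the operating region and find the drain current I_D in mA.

Triode; I_D = 0.774 mA

V_ov = V_SG − |V_tp| = 1.64 − 0.6 = 1.04 V.
Since V_SD = 0.127 V < V_ov = 1.04 V, the device is in the triode region.
I_D = k_p [V_ov · V_SD − ½ V_SD²] = 6.24 × [1.04 × 0.127 − 0.5 × 0.127²] = 0.774 mA.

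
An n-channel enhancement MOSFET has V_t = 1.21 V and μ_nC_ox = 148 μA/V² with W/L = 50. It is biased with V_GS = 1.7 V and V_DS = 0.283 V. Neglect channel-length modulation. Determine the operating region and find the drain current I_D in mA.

k_n = μ_nC_ox · (W/L) = 7.4 mA/V².
V_ov = V_GS − V_t = 1.7 − 1.21 = 0.49 V.
Since V_DS = 0.283 V < V_ov = 0.49 V, the device is in the triode region.
I_D = k_n [V_ov · V_DS − ½ V_DS²] = 7.4 × [0.49 × 0.283 − 0.5 × 0.283²] = 0.73 mA.

Triode; I_D = 0.730 mA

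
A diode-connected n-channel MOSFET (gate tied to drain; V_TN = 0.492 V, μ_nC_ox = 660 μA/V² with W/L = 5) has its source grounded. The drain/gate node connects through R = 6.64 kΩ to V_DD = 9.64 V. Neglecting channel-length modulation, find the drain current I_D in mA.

I_D = 1.25 mA

With gate tied to drain, V_GS = V_DS ≥ V_GS − V_TN, so the device is in saturation.
k_n = μ_nC_ox · (W/L) = 3.3 mA/V².
KCL at the drain: ½ k_n (V_GS − V_TN)² = (V_DD − V_GS)/R.
Let x = V_GS − 0.492. Then 11 x² + x − 9.148 = 0, giving x = 0.869 V (positive root), so V_GS = 1.36 V.
I_D = (V_DD − V_GS)/R = (9.64 − 1.36) / 6.64 = 1.25 mA.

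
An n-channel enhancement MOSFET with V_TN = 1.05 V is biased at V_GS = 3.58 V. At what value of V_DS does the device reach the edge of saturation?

V_DS,sat = 2.53 V

The boundary between triode and saturation is V_DS = V_GS − V_TN = V_ov.
V_ov = 3.58 − 1.05 = 2.53 V.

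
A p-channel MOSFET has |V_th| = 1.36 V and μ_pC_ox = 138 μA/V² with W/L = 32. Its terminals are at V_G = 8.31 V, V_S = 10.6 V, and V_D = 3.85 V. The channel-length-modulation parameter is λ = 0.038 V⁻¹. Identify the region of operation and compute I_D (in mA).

Saturation; I_D = 2.40 mA

V_SG = V_S − V_G = 10.6 − 8.31 = 2.29 V; V_SD = V_S − V_D = 10.6 − 3.85 = 6.75 V.
k_p = μ_pC_ox · (W/L) = 4.416 mA/V².
V_ov = V_SG − |V_th| = 2.29 − 1.36 = 0.93 V.
Since V_SD = 6.75 V ≥ V_ov = 0.93 V, the device is in saturation.
I_D = ½ k_p V_ov² (1 + λ V_SD) = 0.5 × 4.416 × 0.93² × (1 + 0.038 × 6.75) = 2.4 mA.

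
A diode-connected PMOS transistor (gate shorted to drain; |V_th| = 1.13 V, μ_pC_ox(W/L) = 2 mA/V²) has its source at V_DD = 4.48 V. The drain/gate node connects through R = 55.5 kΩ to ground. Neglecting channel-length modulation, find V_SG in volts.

V_SG = 1.37 V

With gate tied to drain, V_SG = V_SD ≥ V_SG − |V_th|, so the device is in saturation.
KCL at the drain: ½ k_p (V_SG − |V_th|)² = (V_DD − V_SG)/R.
Let x = V_SG − 1.13. Then 55.5 x² + x − 3.35 = 0, giving x = 0.237 V (positive root), so V_SG = 1.37 V.
I_D = (V_DD − V_SG)/R = (4.48 − 1.37) / 55.5 = 0.0561 mA.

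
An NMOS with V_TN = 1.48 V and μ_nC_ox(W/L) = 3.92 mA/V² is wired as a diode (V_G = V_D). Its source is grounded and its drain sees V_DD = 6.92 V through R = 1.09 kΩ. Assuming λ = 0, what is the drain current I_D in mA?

I_D = 3.73 mA

With gate tied to drain, V_GS = V_DS ≥ V_GS − V_TN, so the device is in saturation.
KCL at the drain: ½ k_n (V_GS − V_TN)² = (V_DD − V_GS)/R.
Let x = V_GS − 1.48. Then 2.14 x² + x − 5.44 = 0, giving x = 1.38 V (positive root), so V_GS = 2.86 V.
I_D = (V_DD − V_GS)/R = (6.92 − 2.86) / 1.09 = 3.73 mA.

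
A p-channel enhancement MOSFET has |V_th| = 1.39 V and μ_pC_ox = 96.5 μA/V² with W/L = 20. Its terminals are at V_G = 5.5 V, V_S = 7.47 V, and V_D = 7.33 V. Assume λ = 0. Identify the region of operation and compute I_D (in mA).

V_SG = V_S − V_G = 7.47 − 5.5 = 1.97 V; V_SD = V_S − V_D = 7.47 − 7.33 = 0.14 V.
k_p = μ_pC_ox · (W/L) = 1.93 mA/V².
V_ov = V_SG − |V_th| = 1.97 − 1.39 = 0.58 V.
Since V_SD = 0.14 V < V_ov = 0.58 V, the device is in the triode region.
I_D = k_p [V_ov · V_SD − ½ V_SD²] = 1.93 × [0.58 × 0.14 − 0.5 × 0.14²] = 0.138 mA.

Triode; I_D = 0.138 mA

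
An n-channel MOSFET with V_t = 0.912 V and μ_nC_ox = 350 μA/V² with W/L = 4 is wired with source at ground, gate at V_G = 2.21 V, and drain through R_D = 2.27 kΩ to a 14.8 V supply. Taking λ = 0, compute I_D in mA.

V_GS = V_G = 2.21 V, so V_ov = 2.21 − 0.912 = 1.3 V.
k_n = μ_nC_ox · (W/L) = 1.4 mA/V².
Assume saturation: I_D = ½ k_n V_ov² = 0.5 × 1.4 × 1.3² = 1.18 mA, giving V_DS = V_DD − I_D R_D = 14.8 − 1.18 × 2.27 = 12.1 V.
V_DS = 12.1 V ≥ V_ov = 1.3 V, confirming saturation.

I_D = 1.18 mA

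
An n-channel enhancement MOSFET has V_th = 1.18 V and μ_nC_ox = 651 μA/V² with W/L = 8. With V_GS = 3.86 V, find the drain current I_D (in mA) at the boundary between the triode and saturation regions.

I_D = 18.7 mA

At the boundary V_DS = V_ov = V_GS − V_th = 3.86 − 1.18 = 2.68 V.
k_n = μ_nC_ox · (W/L) = 5.208 mA/V².
I_D = ½ k_n V_ov² = 0.5 × 5.208 × 2.68² = 18.7 mA.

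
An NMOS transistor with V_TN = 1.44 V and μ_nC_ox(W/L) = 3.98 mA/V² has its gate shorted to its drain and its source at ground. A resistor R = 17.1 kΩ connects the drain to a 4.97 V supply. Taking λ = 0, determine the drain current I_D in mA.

I_D = 0.188 mA

With gate tied to drain, V_GS = V_DS ≥ V_GS − V_TN, so the device is in saturation.
KCL at the drain: ½ k_n (V_GS − V_TN)² = (V_DD − V_GS)/R.
Let x = V_GS − 1.44. Then 34 x² + x − 3.53 = 0, giving x = 0.308 V (positive root), so V_GS = 1.75 V.
I_D = (V_DD − V_GS)/R = (4.97 − 1.75) / 17.1 = 0.188 mA.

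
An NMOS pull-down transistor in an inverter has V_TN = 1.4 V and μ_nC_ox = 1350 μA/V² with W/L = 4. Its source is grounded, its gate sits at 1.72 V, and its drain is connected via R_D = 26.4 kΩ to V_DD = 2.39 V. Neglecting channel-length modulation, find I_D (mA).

V_GS = V_G = 1.72 V, so V_ov = 1.72 − 1.4 = 0.32 V.
k_n = μ_nC_ox · (W/L) = 5.4 mA/V².
Assume saturation: I_D = ½ k_n V_ov² = 0.5 × 5.4 × 0.32² = 0.276 mA, giving V_DS = V_DD − I_D R_D = 2.39 − 0.276 × 26.4 = -4.91 V.
But -4.91 V < V_ov = 0.32 V, so the device is actually in triode.
In triode I_D = k_n[V_ov V_DS − ½ V_DS²] and I_D = (V_DD − V_DS)/R_D. Equating: 71.3 V_DS² − 46.62 V_DS + 2.39 = 0, giving V_DS = 0.0561 V (the root below V_ov).
I_D = (2.39 − 0.0561) / 26.4 = 0.0884 mA.

I_D = 0.0884 mA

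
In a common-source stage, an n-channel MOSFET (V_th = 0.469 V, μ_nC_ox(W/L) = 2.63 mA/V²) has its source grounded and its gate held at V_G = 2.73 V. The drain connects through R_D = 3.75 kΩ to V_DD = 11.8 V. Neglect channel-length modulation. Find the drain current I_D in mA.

I_D = 2.99 mA

V_GS = V_G = 2.73 V, so V_ov = 2.73 − 0.469 = 2.26 V.
Assume saturation: I_D = ½ k_n V_ov² = 0.5 × 2.63 × 2.26² = 6.72 mA, giving V_DS = V_DD − I_D R_D = 11.8 − 6.72 × 3.75 = -13.4 V.
But -13.4 V < V_ov = 2.26 V, so the device is actually in triode.
In triode I_D = k_n[V_ov V_DS − ½ V_DS²] and I_D = (V_DD − V_DS)/R_D. Equating: 4.93 V_DS² − 23.3 V_DS + 11.8 = 0, giving V_DS = 0.577 V (the root below V_ov).
I_D = (11.8 − 0.577) / 3.75 = 2.99 mA.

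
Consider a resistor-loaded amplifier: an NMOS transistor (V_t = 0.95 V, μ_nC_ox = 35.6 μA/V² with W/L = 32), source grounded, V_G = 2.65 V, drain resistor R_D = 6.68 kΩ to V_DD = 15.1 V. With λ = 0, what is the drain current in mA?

I_D = 1.65 mA

V_GS = V_G = 2.65 V, so V_ov = 2.65 − 0.95 = 1.7 V.
k_n = μ_nC_ox · (W/L) = 1.139 mA/V².
Assume saturation: I_D = ½ k_n V_ov² = 0.5 × 1.139 × 1.7² = 1.65 mA, giving V_DS = V_DD − I_D R_D = 15.1 − 1.65 × 6.68 = 4.1 V.
V_DS = 4.1 V ≥ V_ov = 1.7 V, confirming saturation.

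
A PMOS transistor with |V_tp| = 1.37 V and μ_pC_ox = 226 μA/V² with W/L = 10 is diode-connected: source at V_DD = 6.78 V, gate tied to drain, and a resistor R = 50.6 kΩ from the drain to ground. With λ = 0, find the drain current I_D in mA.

I_D = 0.101 mA

With gate tied to drain, V_SG = V_SD ≥ V_SG − |V_tp|, so the device is in saturation.
k_p = μ_pC_ox · (W/L) = 2.26 mA/V².
KCL at the drain: ½ k_p (V_SG − |V_tp|)² = (V_DD − V_SG)/R.
Let x = V_SG − 1.37. Then 57.2 x² + x − 5.41 = 0, giving x = 0.299 V (positive root), so V_SG = 1.67 V.
I_D = (V_DD − V_SG)/R = (6.78 − 1.67) / 50.6 = 0.101 mA.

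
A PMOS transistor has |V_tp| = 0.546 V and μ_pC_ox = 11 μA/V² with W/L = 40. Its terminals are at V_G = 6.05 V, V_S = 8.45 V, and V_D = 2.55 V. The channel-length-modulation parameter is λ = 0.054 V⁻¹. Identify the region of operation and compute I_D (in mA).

V_SG = V_S − V_G = 8.45 − 6.05 = 2.4 V; V_SD = V_S − V_D = 8.45 − 2.55 = 5.9 V.
k_p = μ_pC_ox · (W/L) = 0.44 mA/V².
V_ov = V_SG − |V_tp| = 2.4 − 0.546 = 1.85 V.
Since V_SD = 5.9 V ≥ V_ov = 1.85 V, the device is in saturation.
I_D = ½ k_p V_ov² (1 + λ V_SD) = 0.5 × 0.44 × 1.85² × (1 + 0.054 × 5.9) = 0.997 mA.

Saturation; I_D = 0.997 mA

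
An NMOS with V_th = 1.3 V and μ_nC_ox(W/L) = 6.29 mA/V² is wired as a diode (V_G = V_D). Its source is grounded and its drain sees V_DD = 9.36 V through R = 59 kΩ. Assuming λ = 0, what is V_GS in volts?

V_GS = 1.51 V

With gate tied to drain, V_GS = V_DS ≥ V_GS − V_th, so the device is in saturation.
KCL at the drain: ½ k_n (V_GS − V_th)² = (V_DD − V_GS)/R.
Let x = V_GS − 1.3. Then 186 x² + x − 8.06 = 0, giving x = 0.206 V (positive root), so V_GS = 1.51 V.
I_D = (V_DD − V_GS)/R = (9.36 − 1.51) / 59 = 0.133 mA.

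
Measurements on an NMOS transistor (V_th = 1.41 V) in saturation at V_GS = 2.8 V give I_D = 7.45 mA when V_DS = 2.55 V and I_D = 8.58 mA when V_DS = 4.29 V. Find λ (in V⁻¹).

λ = 0.112 V⁻¹

With V_GS fixed, I_D ∝ (1 + λ V_DS) in saturation, so I_D2/I_D1 = (1 + λ V_DS2)/(1 + λ V_DS1).
8.58/7.45 = 1.152 = (1 + 4.29 λ)/(1 + 2.55 λ).
Solving: λ (I_D1 V_DS2 − I_D2 V_DS1) = I_D2 − I_D1, so λ = (8.58 − 7.45) / (7.45 × 4.29 − 8.58 × 2.55) = 1.13 / 10.1 = 0.112 V⁻¹.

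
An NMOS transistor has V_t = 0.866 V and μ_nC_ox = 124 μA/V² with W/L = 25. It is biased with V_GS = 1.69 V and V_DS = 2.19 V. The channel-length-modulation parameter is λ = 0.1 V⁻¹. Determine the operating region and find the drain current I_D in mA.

k_n = μ_nC_ox · (W/L) = 3.1 mA/V².
V_ov = V_GS − V_t = 1.69 − 0.866 = 0.824 V.
Since V_DS = 2.19 V ≥ V_ov = 0.824 V, the device is in saturation.
I_D = ½ k_n V_ov² (1 + λ V_DS) = 0.5 × 3.1 × 0.824² × (1 + 0.1 × 2.19) = 1.28 mA.

Saturation; I_D = 1.28 mA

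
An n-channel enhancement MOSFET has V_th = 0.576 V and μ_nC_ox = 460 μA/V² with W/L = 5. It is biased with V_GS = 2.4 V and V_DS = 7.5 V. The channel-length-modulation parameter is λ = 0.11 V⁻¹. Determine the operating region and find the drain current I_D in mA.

Saturation; I_D = 6.98 mA

k_n = μ_nC_ox · (W/L) = 2.3 mA/V².
V_ov = V_GS − V_th = 2.4 − 0.576 = 1.82 V.
Since V_DS = 7.5 V ≥ V_ov = 1.82 V, the device is in saturation.
I_D = ½ k_n V_ov² (1 + λ V_DS) = 0.5 × 2.3 × 1.82² × (1 + 0.11 × 7.5) = 6.98 mA.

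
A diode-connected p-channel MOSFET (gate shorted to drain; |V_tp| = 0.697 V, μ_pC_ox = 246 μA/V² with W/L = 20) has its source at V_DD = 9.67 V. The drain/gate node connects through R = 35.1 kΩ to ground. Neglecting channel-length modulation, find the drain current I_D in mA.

I_D = 0.247 mA

With gate tied to drain, V_SG = V_SD ≥ V_SG − |V_tp|, so the device is in saturation.
k_p = μ_pC_ox · (W/L) = 4.92 mA/V².
KCL at the drain: ½ k_p (V_SG − |V_tp|)² = (V_DD − V_SG)/R.
Let x = V_SG − 0.697. Then 86.3 x² + x − 8.973 = 0, giving x = 0.317 V (positive root), so V_SG = 1.01 V.
I_D = (V_DD − V_SG)/R = (9.67 − 1.01) / 35.1 = 0.247 mA.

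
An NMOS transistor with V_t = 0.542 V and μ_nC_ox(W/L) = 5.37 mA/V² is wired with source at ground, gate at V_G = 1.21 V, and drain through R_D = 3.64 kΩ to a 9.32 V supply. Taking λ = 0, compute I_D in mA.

I_D = 1.20 mA

V_GS = V_G = 1.21 V, so V_ov = 1.21 − 0.542 = 0.668 V.
Assume saturation: I_D = ½ k_n V_ov² = 0.5 × 5.37 × 0.668² = 1.2 mA, giving V_DS = V_DD − I_D R_D = 9.32 − 1.2 × 3.64 = 4.96 V.
V_DS = 4.96 V ≥ V_ov = 0.668 V, confirming saturation.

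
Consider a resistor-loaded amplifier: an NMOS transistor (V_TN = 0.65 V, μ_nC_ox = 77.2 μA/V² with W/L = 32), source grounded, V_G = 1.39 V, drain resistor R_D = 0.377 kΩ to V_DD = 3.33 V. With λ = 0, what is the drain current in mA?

V_GS = V_G = 1.39 V, so V_ov = 1.39 − 0.65 = 0.74 V.
k_n = μ_nC_ox · (W/L) = 2.47 mA/V².
Assume saturation: I_D = ½ k_n V_ov² = 0.5 × 2.47 × 0.74² = 0.676 mA, giving V_DS = V_DD − I_D R_D = 3.33 − 0.676 × 0.377 = 3.07 V.
V_DS = 3.07 V ≥ V_ov = 0.74 V, confirming saturation.

I_D = 0.676 mA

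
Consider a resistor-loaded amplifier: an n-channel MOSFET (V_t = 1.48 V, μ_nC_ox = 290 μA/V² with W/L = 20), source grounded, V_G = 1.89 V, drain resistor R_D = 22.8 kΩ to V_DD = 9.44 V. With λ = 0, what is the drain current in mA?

V_GS = V_G = 1.89 V, so V_ov = 1.89 − 1.48 = 0.41 V.
k_n = μ_nC_ox · (W/L) = 5.8 mA/V².
Assume saturation: I_D = ½ k_n V_ov² = 0.5 × 5.8 × 0.41² = 0.487 mA, giving V_DS = V_DD − I_D R_D = 9.44 − 0.487 × 22.8 = -1.67 V.
But -1.67 V < V_ov = 0.41 V, so the device is actually in triode.
In triode I_D = k_n[V_ov V_DS − ½ V_DS²] and I_D = (V_DD − V_DS)/R_D. Equating: 66.1 V_DS² − 55.22 V_DS + 9.44 = 0, giving V_DS = 0.24 V (the root below V_ov).
I_D = (9.44 − 0.24) / 22.8 = 0.404 mA.

I_D = 0.404 mA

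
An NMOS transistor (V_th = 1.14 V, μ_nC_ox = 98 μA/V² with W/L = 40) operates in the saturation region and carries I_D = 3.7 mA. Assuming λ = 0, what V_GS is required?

k_n = μ_nC_ox · (W/L) = 3.92 mA/V².
In saturation I_D = ½ k_n (V_GS − V_th)², so V_GS − V_th = √(2 I_D / k_n) = √(2 × 3.7 / 3.92) = 1.37 V.
V_GS = 1.14 + 1.37 = 2.51 V.

V_GS = 2.51 V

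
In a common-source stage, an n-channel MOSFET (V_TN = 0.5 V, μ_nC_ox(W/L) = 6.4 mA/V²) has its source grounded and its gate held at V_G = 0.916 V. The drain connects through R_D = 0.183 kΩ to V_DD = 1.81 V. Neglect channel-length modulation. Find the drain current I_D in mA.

V_GS = V_G = 0.916 V, so V_ov = 0.916 − 0.5 = 0.416 V.
Assume saturation: I_D = ½ k_n V_ov² = 0.5 × 6.4 × 0.416² = 0.554 mA, giving V_DS = V_DD − I_D R_D = 1.81 − 0.554 × 0.183 = 1.71 V.
V_DS = 1.71 V ≥ V_ov = 0.416 V, confirming saturation.

I_D = 0.554 mA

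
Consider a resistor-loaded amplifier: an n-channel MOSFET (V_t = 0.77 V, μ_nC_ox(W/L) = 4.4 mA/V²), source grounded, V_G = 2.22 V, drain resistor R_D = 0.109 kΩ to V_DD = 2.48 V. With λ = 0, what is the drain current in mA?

V_GS = V_G = 2.22 V, so V_ov = 2.22 − 0.77 = 1.45 V.
Assume saturation: I_D = ½ k_n V_ov² = 0.5 × 4.4 × 1.45² = 4.63 mA, giving V_DS = V_DD − I_D R_D = 2.48 − 4.63 × 0.109 = 1.98 V.
V_DS = 1.98 V ≥ V_ov = 1.45 V, confirming saturation.

I_D = 4.63 mA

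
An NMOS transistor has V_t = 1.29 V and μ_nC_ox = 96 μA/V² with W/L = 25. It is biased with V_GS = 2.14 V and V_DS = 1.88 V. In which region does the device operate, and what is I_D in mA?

k_n = μ_nC_ox · (W/L) = 2.4 mA/V².
V_ov = V_GS − V_t = 2.14 − 1.29 = 0.85 V.
Since V_DS = 1.88 V ≥ V_ov = 0.85 V, the device is in saturation.
I_D = ½ k_n V_ov² = 0.5 × 2.4 × 0.85² = 0.867 mA.

Saturation; I_D = 0.867 mA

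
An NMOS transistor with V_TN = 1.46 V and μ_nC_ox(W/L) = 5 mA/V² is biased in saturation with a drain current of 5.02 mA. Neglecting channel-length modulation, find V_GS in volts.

V_GS = 2.88 V

In saturation I_D = ½ k_n (V_GS − V_TN)², so V_GS − V_TN = √(2 I_D / k_n) = √(2 × 5.02 / 5) = 1.42 V.
V_GS = 1.46 + 1.42 = 2.88 V.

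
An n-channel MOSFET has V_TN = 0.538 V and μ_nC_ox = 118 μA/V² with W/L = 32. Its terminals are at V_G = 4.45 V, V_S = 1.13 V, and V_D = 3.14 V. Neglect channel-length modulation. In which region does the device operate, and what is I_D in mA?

V_GS = V_G − V_S = 4.45 − 1.13 = 3.32 V; V_DS = V_D − V_S = 3.14 − 1.13 = 2.01 V.
k_n = μ_nC_ox · (W/L) = 3.776 mA/V².
V_ov = V_GS − V_TN = 3.32 − 0.538 = 2.78 V.
Since V_DS = 2.01 V < V_ov = 2.78 V, the device is in the triode region.
I_D = k_n [V_ov · V_DS − ½ V_DS²] = 3.776 × [2.78 × 2.01 − 0.5 × 2.01²] = 13.5 mA.

Triode; I_D = 13.5 mA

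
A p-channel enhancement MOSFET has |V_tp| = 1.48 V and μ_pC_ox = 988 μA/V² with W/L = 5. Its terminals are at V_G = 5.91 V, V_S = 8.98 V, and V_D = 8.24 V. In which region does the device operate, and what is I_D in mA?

V_SG = V_S − V_G = 8.98 − 5.91 = 3.07 V; V_SD = V_S − V_D = 8.98 − 8.24 = 0.74 V.
k_p = μ_pC_ox · (W/L) = 4.94 mA/V².
V_ov = V_SG − |V_tp| = 3.07 − 1.48 = 1.59 V.
Since V_SD = 0.74 V < V_ov = 1.59 V, the device is in the triode region.
I_D = k_p [V_ov · V_SD − ½ V_SD²] = 4.94 × [1.59 × 0.74 − 0.5 × 0.74²] = 4.46 mA.

Triode; I_D = 4.46 mA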